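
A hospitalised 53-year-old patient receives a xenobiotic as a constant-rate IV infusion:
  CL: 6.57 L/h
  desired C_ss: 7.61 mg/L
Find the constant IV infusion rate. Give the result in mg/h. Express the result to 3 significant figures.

At steady state, infusion rate R₀ = Css × CL = 7.61 × 6.570 = 50.00 mg/h

50.0 mg/h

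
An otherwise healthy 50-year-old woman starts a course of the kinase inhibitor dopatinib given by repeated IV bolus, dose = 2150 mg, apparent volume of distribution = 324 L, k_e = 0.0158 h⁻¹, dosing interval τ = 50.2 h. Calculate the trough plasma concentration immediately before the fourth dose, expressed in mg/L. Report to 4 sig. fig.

4.975 mg/L

C₀ per dose = Dose / Vd = 2150 / 324 = 6.636 mg/L
Fraction remaining after one interval: r = e^(−kτ) = e^(−0.01580 × 50.2) = 0.4524
Before dose 4, 3 doses have been given (aged 1τ, 2τ, 3τ).
C_trough = C₀ × (r + r² + … + r^3) = C₀ × r(1−r^3)/(1−r)
        = 6.636 × 0.4524 × (1 − 0.09259) / (1 − 0.4524) = 4.975 mg/L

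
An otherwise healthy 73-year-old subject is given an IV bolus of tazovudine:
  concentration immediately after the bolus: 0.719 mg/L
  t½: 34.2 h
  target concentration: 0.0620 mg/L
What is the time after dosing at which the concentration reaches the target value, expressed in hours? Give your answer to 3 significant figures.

121 h

k = ln2 / t½ = 0.693147 / 34.2 = 0.02027 h⁻¹
t = ln(C₀ / C) / k = ln(0.7190 / 0.0620) / 0.02027
  = ln(11.60) / 0.02027 = 2.451 / 0.02027 = 120.9 h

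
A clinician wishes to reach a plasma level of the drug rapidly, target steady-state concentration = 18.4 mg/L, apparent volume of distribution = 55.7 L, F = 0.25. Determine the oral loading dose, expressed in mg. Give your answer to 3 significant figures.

LD = Css × Vd / F = 18.4 × 55.7 / 0.25 = 4100 mg

4100 mg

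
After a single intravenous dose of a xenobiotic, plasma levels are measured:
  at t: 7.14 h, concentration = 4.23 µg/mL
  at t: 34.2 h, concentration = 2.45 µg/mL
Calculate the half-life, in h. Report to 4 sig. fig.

k = ln(C₁/C₂) / (t₂ − t₁) = ln(4.23/2.45) / (34.2 − 7.14)
  = 0.5461 / 27.06 = 0.02018 h⁻¹
t½ = ln2 / k = 0.693147 / 0.02018 = 34.35 h

34.35 h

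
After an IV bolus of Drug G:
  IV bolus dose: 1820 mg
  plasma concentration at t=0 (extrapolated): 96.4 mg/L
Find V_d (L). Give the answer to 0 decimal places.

Vd = Dose / C₀ = 1820 / 96.4 = 18.88 L

19 L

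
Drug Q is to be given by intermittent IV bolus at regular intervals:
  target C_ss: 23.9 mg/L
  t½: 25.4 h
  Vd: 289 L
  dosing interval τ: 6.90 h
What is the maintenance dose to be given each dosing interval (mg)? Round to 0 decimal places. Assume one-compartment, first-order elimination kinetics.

k = ln2 / t½ = 0.693147 / 25.4 = 0.02729 h⁻¹
CL = k × Vd = 0.02729 × 289 = 7.887 L/h
At steady state, Dose/τ = Css × CL.
Dose = Css × CL × τ = 23.9 × 7.887 × 6.90 = 1301 mg

1301 mg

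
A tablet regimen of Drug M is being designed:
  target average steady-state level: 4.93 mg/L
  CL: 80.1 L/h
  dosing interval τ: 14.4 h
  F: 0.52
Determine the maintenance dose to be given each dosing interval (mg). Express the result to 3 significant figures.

At steady state, F × (Dose/τ) = Css × CL.
Dose = Css × CL × τ / F = 4.93 × 80.10 × 14.4 / 0.52 = 10940 mg

10900 mg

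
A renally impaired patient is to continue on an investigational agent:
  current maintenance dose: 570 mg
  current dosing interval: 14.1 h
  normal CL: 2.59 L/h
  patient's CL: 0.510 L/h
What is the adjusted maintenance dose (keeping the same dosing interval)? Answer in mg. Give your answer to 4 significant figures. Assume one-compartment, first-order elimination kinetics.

To keep the same average steady-state level, dosing rate must scale with clearance.
CL ratio = 0.510 / 2.59 = 0.1969
New dose (same interval) = 570 × 0.1969 = 112.2 mg

112.2 mg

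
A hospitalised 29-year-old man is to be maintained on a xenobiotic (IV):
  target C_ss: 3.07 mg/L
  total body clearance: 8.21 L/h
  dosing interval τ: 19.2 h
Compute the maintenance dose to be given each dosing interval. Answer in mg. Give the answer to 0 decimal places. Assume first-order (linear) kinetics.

At steady state, Dose/τ = Css × CL.
Dose = Css × CL × τ = 3.07 × 8.210 × 19.2 = 483.9 mg

484 mg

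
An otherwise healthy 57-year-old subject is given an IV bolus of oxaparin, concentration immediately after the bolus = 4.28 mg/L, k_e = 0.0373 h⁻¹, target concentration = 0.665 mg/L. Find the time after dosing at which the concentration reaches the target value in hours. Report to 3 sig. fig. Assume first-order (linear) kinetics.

49.9 h

t = ln(C₀ / C) / k = ln(4.280 / 0.665) / 0.03730
  = ln(6.436) / 0.03730 = 1.862 / 0.03730 = 49.92 h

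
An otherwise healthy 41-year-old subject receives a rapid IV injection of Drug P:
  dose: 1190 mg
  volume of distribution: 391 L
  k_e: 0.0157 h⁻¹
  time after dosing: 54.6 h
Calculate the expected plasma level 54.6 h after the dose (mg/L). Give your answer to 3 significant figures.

1.29 mg/L

C₀ = Dose / Vd = 1190 / 391 = 3.043 mg/L
C = C₀ · e^(−k·t) = 3.043 × e^(−0.01570 × 54.6)
  = 3.043 × 0.4243 = 1.291 mg/L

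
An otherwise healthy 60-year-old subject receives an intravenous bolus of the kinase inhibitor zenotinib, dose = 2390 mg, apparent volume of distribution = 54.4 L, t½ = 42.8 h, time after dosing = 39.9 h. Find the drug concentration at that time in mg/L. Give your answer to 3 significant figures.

23.0 mg/L

C₀ = Dose / Vd = 2390 / 54.4 = 43.93 mg/L
k = ln2 / t½ = 0.693147 / 42.8 = 0.01620 h⁻¹
C = C₀ · e^(−k·t) = 43.93 × e^(−0.01620 × 39.9)
  = 43.93 × 0.5239 = 23.01 mg/L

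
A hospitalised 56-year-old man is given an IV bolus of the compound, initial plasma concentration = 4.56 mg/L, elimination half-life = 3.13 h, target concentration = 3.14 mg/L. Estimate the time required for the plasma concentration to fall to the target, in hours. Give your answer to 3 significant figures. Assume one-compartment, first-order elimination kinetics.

1.68 h

k = ln2 / t½ = 0.693147 / 3.13 = 0.2215 h⁻¹
t = ln(C₀ / C) / k = ln(4.560 / 3.14) / 0.2215
  = ln(1.452) / 0.2215 = 0.3729 / 0.2215 = 1.684 h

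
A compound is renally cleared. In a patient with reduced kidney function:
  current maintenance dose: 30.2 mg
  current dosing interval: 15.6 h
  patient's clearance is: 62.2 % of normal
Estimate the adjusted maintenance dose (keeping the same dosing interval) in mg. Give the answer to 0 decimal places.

To keep the same average steady-state level, dosing rate must scale with clearance.
CL ratio = 62.2 / 100 = 0.6220
New dose (same interval) = 30.2 × 0.6220 = 18.78 mg

19 mg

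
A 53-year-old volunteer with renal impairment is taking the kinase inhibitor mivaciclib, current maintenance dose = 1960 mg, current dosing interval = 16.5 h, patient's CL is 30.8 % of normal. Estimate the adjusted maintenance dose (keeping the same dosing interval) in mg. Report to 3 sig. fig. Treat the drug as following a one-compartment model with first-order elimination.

604 mg

To keep the same average steady-state level, dosing rate must scale with clearance.
CL ratio = 30.8 / 100 = 0.3080
New dose (same interval) = 1960 × 0.3080 = 603.7 mg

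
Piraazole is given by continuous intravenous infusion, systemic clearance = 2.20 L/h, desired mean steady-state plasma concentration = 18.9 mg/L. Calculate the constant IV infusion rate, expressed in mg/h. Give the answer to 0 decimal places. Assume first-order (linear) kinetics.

At steady state, infusion rate R₀ = Css × CL = 18.9 × 2.200 = 41.58 mg/h

42 mg/h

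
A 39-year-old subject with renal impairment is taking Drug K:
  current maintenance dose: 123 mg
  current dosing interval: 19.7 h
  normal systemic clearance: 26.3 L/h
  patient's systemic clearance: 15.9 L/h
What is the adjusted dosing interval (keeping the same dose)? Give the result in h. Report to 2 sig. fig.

To keep the same average steady-state level, dosing rate must scale with clearance.
CL ratio = 15.9 / 26.3 = 0.6046
New interval (same dose) = 19.7 / 0.6046 = 32.58 h

33 h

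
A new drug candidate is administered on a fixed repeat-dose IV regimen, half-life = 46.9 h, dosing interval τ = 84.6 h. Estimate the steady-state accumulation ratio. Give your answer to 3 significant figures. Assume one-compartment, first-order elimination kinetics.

k = ln2 / t½ = 0.693147 / 46.9 = 0.01478 h⁻¹
e^(−kτ) = e^(−0.01478 × 84.6) = 0.2864
Accumulation ratio R = 1 / (1 − e^(−kτ)) = 1 / (1 − 0.2864) = 1.401

1.40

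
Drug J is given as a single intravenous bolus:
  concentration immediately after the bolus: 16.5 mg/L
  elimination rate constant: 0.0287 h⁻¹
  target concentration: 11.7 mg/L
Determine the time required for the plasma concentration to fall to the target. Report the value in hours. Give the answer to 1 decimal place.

t = ln(C₀ / C) / k = ln(16.50 / 11.7) / 0.02870
  = ln(1.410) / 0.02870 = 0.3436 / 0.02870 = 11.97 h

12.0 h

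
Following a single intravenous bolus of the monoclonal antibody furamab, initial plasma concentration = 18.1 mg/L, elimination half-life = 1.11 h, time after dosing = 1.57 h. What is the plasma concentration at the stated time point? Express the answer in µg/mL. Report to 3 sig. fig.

k = ln2 / t½ = 0.693147 / 1.11 = 0.6245 h⁻¹
C = C₀ · e^(−k·t) = 18.10 × e^(−0.6245 × 1.57)
  = 18.10 × 0.3751 = 6.789 mg/L
(6.789 mg/L = 6.789 µg/mL)

6.79 µg/mL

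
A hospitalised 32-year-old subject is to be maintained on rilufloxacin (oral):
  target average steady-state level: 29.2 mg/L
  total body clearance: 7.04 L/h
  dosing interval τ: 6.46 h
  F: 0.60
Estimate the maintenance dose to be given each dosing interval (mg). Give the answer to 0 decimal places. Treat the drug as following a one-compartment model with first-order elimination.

At steady state, F × (Dose/τ) = Css × CL.
Dose = Css × CL × τ / F = 29.2 × 7.040 × 6.46 / 0.60 = 2213 mg

2213 mg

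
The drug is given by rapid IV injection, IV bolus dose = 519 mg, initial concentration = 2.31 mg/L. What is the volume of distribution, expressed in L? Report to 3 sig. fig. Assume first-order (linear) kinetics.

Vd = Dose / C₀ = 519.0 / 2.31 = 224.7 L

225 L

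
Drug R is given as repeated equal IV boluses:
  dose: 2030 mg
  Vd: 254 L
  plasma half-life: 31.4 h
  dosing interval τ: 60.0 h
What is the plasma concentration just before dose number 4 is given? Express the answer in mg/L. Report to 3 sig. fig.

2.84 mg/L

C₀ per dose = Dose / Vd = 2030 / 254 = 7.992 mg/L
k = ln2 / t½ = 0.693147 / 31.4 = 0.02207 h⁻¹
Fraction remaining after one interval: r = e^(−kτ) = e^(−0.02207 × 60.0) = 0.2660
Before dose 4, 3 doses have been given (aged 1τ, 2τ, 3τ).
C_trough = C₀ × (r + r² + … + r^3) = C₀ × r(1−r^3)/(1−r)
        = 7.992 × 0.2660 × (1 − 0.01882) / (1 − 0.2660) = 2.842 mg/L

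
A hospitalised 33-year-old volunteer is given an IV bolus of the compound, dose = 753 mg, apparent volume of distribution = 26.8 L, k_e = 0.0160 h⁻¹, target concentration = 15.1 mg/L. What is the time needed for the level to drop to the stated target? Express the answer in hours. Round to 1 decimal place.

C₀ = Dose / Vd = 753.0 / 26.8 = 28.10 mg/L
t = ln(C₀ / C) / k = ln(28.10 / 15.1) / 0.01600
  = ln(1.861) / 0.01600 = 0.6211 / 0.01600 = 38.82 h

38.8 h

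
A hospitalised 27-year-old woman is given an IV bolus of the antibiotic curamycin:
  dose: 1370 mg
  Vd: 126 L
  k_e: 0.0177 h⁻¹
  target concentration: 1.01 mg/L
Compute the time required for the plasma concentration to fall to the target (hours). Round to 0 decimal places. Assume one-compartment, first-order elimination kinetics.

C₀ = Dose / Vd = 1370 / 126 = 10.87 mg/L
t = ln(C₀ / C) / k = ln(10.87 / 1.01) / 0.01770
  = ln(10.76) / 0.01770 = 2.376 / 0.01770 = 134.2 h

134 h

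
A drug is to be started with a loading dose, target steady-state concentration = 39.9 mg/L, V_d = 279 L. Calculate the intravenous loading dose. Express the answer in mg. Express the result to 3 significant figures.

11100 mg

LD = Css × Vd = 39.9 × 279 = 11130 mg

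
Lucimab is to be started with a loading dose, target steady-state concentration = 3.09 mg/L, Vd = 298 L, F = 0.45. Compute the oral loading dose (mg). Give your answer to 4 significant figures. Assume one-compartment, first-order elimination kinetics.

2046 mg

LD = Css × Vd / F = 3.09 × 298 / 0.45 = 2046 mg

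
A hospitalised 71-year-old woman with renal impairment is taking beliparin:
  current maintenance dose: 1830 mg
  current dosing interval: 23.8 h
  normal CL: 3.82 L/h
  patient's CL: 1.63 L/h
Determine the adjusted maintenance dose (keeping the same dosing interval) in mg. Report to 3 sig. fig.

781 mg

To keep the same average steady-state level, dosing rate must scale with clearance.
CL ratio = 1.63 / 3.82 = 0.4267
New dose (same interval) = 1830 × 0.4267 = 780.9 mg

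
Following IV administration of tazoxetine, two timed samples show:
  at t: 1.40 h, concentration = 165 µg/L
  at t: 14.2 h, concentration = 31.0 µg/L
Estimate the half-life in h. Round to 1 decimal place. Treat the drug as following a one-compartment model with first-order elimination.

k = ln(C₁/C₂) / (t₂ − t₁) = ln(165/31.0) / (14.2 − 1.40)
  = 1.672 / 12.80 = 0.1306 h⁻¹
t½ = ln2 / k = 0.693147 / 0.1306 = 5.307 h

5.3 h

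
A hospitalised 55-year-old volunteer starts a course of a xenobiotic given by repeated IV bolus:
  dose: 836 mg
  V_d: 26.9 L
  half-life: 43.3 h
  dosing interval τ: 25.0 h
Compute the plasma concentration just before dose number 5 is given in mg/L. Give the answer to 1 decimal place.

C₀ per dose = Dose / Vd = 836 / 26.9 = 31.08 mg/L
k = ln2 / t½ = 0.693147 / 43.3 = 0.01601 h⁻¹
Fraction remaining after one interval: r = e^(−kτ) = e^(−0.01601 × 25.0) = 0.6702
Before dose 5, 4 doses have been given (aged 1τ, 2τ, 3τ, 4τ).
C_trough = C₀ × (r + r² + … + r^4) = C₀ × r(1−r^4)/(1−r)
        = 31.08 × 0.6702 × (1 − 0.2018) / (1 − 0.6702) = 50.41 mg/L

50.4 mg/L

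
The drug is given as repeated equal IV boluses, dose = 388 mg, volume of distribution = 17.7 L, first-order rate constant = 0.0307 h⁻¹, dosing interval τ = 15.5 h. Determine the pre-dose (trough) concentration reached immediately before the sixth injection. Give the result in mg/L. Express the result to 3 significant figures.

C₀ per dose = Dose / Vd = 388 / 17.7 = 21.92 mg/L
Fraction remaining after one interval: r = e^(−kτ) = e^(−0.03070 × 15.5) = 0.6214
Before dose 6, 5 doses have been given (aged 1τ, 2τ, 3τ, 4τ, 5τ).
C_trough = C₀ × (r + r² + … + r^5) = C₀ × r(1−r^5)/(1−r)
        = 21.92 × 0.6214 × (1 − 0.09265) / (1 − 0.6214) = 32.64 mg/L

32.6 mg/L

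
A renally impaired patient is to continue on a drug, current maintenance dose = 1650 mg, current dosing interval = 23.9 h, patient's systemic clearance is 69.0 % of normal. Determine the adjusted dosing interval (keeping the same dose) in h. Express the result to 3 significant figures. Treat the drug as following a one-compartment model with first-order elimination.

34.6 h

To keep the same average steady-state level, dosing rate must scale with clearance.
CL ratio = 69.0 / 100 = 0.6900
New interval (same dose) = 23.9 / 0.6900 = 34.64 h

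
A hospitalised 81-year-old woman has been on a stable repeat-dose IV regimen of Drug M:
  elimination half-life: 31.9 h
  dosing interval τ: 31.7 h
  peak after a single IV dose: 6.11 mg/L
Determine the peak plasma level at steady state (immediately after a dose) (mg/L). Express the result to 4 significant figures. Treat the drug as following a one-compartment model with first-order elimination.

k = ln2 / t½ = 0.693147 / 31.9 = 0.02173 h⁻¹
e^(−kτ) = e^(−0.02173 × 31.7) = 0.5022
Accumulation ratio R = 1 / (1 − e^(−kτ)) = 1 / (1 − 0.5022) = 2.009
Steady-state peak = C₀ × R = 6.11 × 2.009 = 12.27 mg/L

12.27 mg/L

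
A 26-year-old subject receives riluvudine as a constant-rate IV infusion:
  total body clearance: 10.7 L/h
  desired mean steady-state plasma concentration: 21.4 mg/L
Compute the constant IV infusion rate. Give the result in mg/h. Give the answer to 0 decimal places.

229 mg/h

At steady state, infusion rate R₀ = Css × CL = 21.4 × 10.70 = 229.0 mg/h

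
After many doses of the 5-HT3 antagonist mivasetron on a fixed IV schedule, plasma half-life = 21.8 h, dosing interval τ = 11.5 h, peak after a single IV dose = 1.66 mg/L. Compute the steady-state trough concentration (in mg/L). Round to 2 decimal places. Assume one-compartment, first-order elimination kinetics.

k = ln2 / t½ = 0.693147 / 21.8 = 0.03180 h⁻¹
e^(−kτ) = e^(−0.03180 × 11.5) = 0.6937
Accumulation ratio R = 1 / (1 − e^(−kτ)) = 1 / (1 − 0.6937) = 3.265
Steady-state trough = C₀ × R × e^(−kτ) = 1.66 × 3.265 × 0.6937 = 3.760 mg/L

3.76 mg/L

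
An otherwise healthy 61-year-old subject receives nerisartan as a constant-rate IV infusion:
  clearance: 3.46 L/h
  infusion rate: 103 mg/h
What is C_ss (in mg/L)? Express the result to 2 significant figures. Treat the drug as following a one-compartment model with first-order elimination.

30 mg/L

At steady state Css = R₀ / CL = 103 / 3.460 = 29.77 mg/L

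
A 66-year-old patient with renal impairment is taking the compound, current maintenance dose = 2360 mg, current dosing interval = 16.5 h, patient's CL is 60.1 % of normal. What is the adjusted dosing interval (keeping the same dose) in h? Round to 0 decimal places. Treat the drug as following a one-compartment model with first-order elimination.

27 h

To keep the same average steady-state level, dosing rate must scale with clearance.
CL ratio = 60.1 / 100 = 0.6010
New interval (same dose) = 16.5 / 0.6010 = 27.45 h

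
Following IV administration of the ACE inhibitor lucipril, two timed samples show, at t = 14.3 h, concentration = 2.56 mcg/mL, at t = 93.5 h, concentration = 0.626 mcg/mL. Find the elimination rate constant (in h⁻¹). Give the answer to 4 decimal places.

0.0178 h⁻¹

k = ln(C₁/C₂) / (t₂ − t₁) = ln(2.56/0.626) / (93.5 − 14.3)
  = 1.408 / 79.20 = 0.01778 h⁻¹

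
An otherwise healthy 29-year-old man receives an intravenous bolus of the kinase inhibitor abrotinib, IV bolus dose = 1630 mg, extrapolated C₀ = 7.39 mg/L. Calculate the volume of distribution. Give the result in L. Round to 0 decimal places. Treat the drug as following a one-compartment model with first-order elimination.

Vd = Dose / C₀ = 1630 / 7.39 = 220.6 L

221 L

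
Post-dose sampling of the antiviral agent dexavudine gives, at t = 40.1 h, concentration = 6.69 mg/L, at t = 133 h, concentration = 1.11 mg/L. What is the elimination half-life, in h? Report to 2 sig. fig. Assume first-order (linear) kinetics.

36 h

k = ln(C₁/C₂) / (t₂ − t₁) = ln(6.69/1.11) / (133 − 40.1)
  = 1.796 / 92.90 = 0.01933 h⁻¹
t½ = ln2 / k = 0.693147 / 0.01933 = 35.86 h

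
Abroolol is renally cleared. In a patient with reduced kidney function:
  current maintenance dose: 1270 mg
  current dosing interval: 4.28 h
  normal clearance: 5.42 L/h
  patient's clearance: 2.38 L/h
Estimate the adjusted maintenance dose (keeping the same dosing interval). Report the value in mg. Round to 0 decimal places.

558 mg

To keep the same average steady-state level, dosing rate must scale with clearance.
CL ratio = 2.38 / 5.42 = 0.4391
New dose (same interval) = 1270 × 0.4391 = 557.7 mg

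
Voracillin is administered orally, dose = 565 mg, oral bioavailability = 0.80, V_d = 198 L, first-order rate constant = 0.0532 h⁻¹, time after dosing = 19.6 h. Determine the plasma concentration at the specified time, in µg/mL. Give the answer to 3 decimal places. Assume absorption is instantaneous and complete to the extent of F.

Amount reaching circulation = F × Dose = 0.80 × 565.0 = 452.0 mg
C₀ = F·Dose / Vd = 452.0 / 198 = 2.283 mg/L
C = C₀ · e^(−k·t) = 2.283 × e^(−0.05320 × 19.6)
  = 2.283 × 0.3525 = 0.8048 mg/L
(0.8048 mg/L = 0.8048 µg/mL)

0.805 µg/mL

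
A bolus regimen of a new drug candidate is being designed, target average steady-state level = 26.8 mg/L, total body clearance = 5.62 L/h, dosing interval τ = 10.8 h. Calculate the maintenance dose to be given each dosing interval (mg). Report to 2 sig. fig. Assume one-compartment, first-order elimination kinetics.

1600 mg

At steady state, Dose/τ = Css × CL.
Dose = Css × CL × τ = 26.8 × 5.620 × 10.8 = 1627 mg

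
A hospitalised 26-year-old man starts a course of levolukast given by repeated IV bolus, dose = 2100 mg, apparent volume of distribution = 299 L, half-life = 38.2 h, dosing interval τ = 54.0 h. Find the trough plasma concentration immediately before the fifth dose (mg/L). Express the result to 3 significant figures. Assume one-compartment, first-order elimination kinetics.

4.14 mg/L

C₀ per dose = Dose / Vd = 2100 / 299 = 7.023 mg/L
k = ln2 / t½ = 0.693147 / 38.2 = 0.01815 h⁻¹
Fraction remaining after one interval: r = e^(−kτ) = e^(−0.01815 × 54.0) = 0.3753
Before dose 5, 4 doses have been given (aged 1τ, 2τ, 3τ, 4τ).
C_trough = C₀ × (r + r² + … + r^4) = C₀ × r(1−r^4)/(1−r)
        = 7.023 × 0.3753 × (1 − 0.01984) / (1 − 0.3753) = 4.135 mg/L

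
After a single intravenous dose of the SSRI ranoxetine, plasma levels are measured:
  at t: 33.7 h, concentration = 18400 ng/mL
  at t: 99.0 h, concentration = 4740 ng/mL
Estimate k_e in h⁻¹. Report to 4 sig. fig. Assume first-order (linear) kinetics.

k = ln(C₁/C₂) / (t₂ − t₁) = ln(18400/4740) / (99.0 − 33.7)
  = 1.356 / 65.30 = 0.02077 h⁻¹

0.02077 h⁻¹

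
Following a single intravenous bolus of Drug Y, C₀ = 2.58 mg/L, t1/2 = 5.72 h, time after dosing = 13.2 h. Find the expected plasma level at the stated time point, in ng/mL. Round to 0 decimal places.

k = ln2 / t½ = 0.693147 / 5.72 = 0.1212 h⁻¹
C = C₀ · e^(−k·t) = 2.580 × e^(−0.1212 × 13.2)
  = 2.580 × 0.2019 = 0.5209 mg/L
Convert: 0.5209 mg/L × 1000 = 520.9 ng/mL

521 ng/mL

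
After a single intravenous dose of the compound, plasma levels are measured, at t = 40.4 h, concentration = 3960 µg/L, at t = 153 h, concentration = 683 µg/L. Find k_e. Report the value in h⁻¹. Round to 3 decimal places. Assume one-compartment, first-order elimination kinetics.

k = ln(C₁/C₂) / (t₂ − t₁) = ln(3960/683) / (153 − 40.4)
  = 1.758 / 112.6 = 0.01561 h⁻¹

0.016 h⁻¹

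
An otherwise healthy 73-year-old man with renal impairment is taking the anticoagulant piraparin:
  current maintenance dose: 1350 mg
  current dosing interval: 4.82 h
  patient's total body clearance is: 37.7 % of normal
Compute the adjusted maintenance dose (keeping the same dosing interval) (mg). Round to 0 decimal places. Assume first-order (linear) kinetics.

509 mg

To keep the same average steady-state level, dosing rate must scale with clearance.
CL ratio = 37.7 / 100 = 0.3770
New dose (same interval) = 1350 × 0.3770 = 509.0 mg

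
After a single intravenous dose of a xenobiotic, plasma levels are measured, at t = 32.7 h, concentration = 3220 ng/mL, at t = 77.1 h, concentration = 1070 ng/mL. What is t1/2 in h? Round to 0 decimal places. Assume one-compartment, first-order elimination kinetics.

28 h

k = ln(C₁/C₂) / (t₂ − t₁) = ln(3220/1070) / (77.1 − 32.7)
  = 1.102 / 44.40 = 0.02482 h⁻¹
t½ = ln2 / k = 0.693147 / 0.02482 = 27.93 h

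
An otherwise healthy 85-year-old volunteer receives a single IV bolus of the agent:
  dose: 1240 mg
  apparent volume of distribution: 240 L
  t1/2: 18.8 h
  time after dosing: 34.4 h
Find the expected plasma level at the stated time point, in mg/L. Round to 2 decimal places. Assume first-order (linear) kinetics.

C₀ = Dose / Vd = 1240 / 240 = 5.167 mg/L
k = ln2 / t½ = 0.693147 / 18.8 = 0.03687 h⁻¹
C = C₀ · e^(−k·t) = 5.167 × e^(−0.03687 × 34.4)
  = 5.167 × 0.2813 = 1.453 mg/L

1.45 mg/L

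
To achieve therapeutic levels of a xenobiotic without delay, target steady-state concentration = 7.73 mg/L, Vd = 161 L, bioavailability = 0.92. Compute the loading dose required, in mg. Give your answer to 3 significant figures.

LD = Css × Vd / F = 7.73 × 161 / 0.92 = 1353 mg

1350 mg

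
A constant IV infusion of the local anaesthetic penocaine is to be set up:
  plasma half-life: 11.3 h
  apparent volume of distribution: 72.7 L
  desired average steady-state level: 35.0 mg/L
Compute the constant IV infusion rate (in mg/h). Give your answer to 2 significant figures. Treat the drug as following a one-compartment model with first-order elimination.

k = ln2 / t½ = 0.693147 / 11.3 = 0.06134 h⁻¹
CL = k × Vd = 0.06134 × 72.7 = 4.459 L/h
At steady state, infusion rate R₀ = Css × CL = 35.0 × 4.459 = 156.1 mg/h

160 mg/h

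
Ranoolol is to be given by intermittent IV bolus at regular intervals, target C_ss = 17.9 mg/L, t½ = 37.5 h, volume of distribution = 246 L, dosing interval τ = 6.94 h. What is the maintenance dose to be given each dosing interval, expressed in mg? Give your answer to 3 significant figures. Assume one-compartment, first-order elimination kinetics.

k = ln2 / t½ = 0.693147 / 37.5 = 0.01848 h⁻¹
CL = k × Vd = 0.01848 × 246 = 4.546 L/h
At steady state, Dose/τ = Css × CL.
Dose = Css × CL × τ = 17.9 × 4.546 × 6.94 = 564.7 mg

565 mg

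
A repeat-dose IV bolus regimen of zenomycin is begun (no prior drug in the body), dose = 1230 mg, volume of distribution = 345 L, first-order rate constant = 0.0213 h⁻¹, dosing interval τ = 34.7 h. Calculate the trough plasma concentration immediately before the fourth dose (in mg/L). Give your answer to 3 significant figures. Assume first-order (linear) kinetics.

2.90 mg/L

C₀ per dose = Dose / Vd = 1230 / 345 = 3.565 mg/L
Fraction remaining after one interval: r = e^(−kτ) = e^(−0.02130 × 34.7) = 0.4775
Before dose 4, 3 doses have been given (aged 1τ, 2τ, 3τ).
C_trough = C₀ × (r + r² + … + r^3) = C₀ × r(1−r^3)/(1−r)
        = 3.565 × 0.4775 × (1 − 0.1089) / (1 − 0.4775) = 2.903 mg/L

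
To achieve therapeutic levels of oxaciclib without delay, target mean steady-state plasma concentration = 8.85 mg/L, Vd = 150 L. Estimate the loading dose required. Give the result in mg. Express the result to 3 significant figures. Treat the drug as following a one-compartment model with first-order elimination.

LD = Css × Vd = 8.85 × 150 = 1328 mg

1330 mg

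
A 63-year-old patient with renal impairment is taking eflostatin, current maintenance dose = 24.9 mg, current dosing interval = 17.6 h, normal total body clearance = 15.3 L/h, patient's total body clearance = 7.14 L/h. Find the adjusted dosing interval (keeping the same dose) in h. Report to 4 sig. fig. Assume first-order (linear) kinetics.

37.71 h

To keep the same average steady-state level, dosing rate must scale with clearance.
CL ratio = 7.14 / 15.3 = 0.4667
New interval (same dose) = 17.6 / 0.4667 = 37.71 h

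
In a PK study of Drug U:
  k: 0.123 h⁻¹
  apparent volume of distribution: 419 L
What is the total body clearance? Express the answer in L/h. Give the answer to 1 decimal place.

CL = k × Vd = 0.123 × 419 = 51.54 L/h

51.5 L/h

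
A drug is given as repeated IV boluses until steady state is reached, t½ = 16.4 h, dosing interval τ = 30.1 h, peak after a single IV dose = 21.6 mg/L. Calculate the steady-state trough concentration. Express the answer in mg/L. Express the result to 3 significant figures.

k = ln2 / t½ = 0.693147 / 16.4 = 0.04227 h⁻¹
e^(−kτ) = e^(−0.04227 × 30.1) = 0.2802
Accumulation ratio R = 1 / (1 − e^(−kτ)) = 1 / (1 − 0.2802) = 1.389
Steady-state trough = C₀ × R × e^(−kτ) = 21.6 × 1.389 × 0.2802 = 8.407 mg/L

8.41 mg/L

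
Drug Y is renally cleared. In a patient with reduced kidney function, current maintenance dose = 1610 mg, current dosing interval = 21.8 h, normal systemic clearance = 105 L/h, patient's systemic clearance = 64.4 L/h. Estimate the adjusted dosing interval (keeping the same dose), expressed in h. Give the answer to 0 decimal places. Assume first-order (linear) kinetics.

36 h

To keep the same average steady-state level, dosing rate must scale with clearance.
CL ratio = 64.4 / 105 = 0.6133
New interval (same dose) = 21.8 / 0.6133 = 35.55 h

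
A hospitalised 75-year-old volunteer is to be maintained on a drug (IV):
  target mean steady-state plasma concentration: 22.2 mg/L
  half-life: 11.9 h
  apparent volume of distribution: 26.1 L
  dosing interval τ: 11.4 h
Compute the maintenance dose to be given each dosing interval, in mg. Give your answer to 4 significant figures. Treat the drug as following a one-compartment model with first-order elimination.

k = ln2 / t½ = 0.693147 / 11.9 = 0.05825 h⁻¹
CL = k × Vd = 0.05825 × 26.1 = 1.520 L/h
At steady state, Dose/τ = Css × CL.
Dose = Css × CL × τ = 22.2 × 1.520 × 11.4 = 384.7 mg

384.7 mg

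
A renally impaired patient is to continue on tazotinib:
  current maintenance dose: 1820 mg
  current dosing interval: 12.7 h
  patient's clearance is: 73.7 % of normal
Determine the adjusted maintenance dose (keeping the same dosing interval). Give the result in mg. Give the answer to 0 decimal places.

1341 mg

To keep the same average steady-state level, dosing rate must scale with clearance.
CL ratio = 73.7 / 100 = 0.7370
New dose (same interval) = 1820 × 0.7370 = 1341 mg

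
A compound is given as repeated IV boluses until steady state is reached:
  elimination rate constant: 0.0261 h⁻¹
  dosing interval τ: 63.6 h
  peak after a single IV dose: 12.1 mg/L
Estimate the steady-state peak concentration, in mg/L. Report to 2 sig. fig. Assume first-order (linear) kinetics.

15 mg/L

e^(−kτ) = e^(−0.02610 × 63.6) = 0.1901
Accumulation ratio R = 1 / (1 − e^(−kτ)) = 1 / (1 − 0.1901) = 1.235
Steady-state peak = C₀ × R = 12.1 × 1.235 = 14.94 mg/L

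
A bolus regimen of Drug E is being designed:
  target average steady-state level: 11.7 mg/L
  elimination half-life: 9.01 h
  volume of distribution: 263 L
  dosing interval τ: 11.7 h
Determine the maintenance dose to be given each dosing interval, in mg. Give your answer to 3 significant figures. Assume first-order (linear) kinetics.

2770 mg

k = ln2 / t½ = 0.693147 / 9.01 = 0.07693 h⁻¹
CL = k × Vd = 0.07693 × 263 = 20.23 L/h
At steady state, Dose/τ = Css × CL.
Dose = Css × CL × τ = 11.7 × 20.23 × 11.7 = 2769 mg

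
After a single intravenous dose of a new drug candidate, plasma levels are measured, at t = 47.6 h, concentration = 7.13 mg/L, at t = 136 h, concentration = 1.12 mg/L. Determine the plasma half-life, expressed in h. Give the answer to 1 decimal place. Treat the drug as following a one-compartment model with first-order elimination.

k = ln(C₁/C₂) / (t₂ − t₁) = ln(7.13/1.12) / (136 − 47.6)
  = 1.851 / 88.40 = 0.02094 h⁻¹
t½ = ln2 / k = 0.693147 / 0.02094 = 33.10 h

33.1 h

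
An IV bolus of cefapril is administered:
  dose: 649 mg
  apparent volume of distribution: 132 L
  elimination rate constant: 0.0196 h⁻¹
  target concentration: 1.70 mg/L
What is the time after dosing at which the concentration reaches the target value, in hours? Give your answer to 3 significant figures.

C₀ = Dose / Vd = 649.0 / 132 = 4.917 mg/L
t = ln(C₀ / C) / k = ln(4.917 / 1.70) / 0.01960
  = ln(2.892) / 0.01960 = 1.062 / 0.01960 = 54.18 h

54.2 h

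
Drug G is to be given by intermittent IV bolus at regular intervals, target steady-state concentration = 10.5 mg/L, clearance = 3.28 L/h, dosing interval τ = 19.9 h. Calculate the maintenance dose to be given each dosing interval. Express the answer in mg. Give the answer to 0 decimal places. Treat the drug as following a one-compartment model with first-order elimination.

At steady state, Dose/τ = Css × CL.
Dose = Css × CL × τ = 10.5 × 3.280 × 19.9 = 685.4 mg

685 mg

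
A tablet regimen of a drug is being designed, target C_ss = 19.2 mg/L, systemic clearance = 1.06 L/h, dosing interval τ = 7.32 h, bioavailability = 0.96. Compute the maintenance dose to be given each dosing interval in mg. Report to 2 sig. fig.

160 mg

At steady state, F × (Dose/τ) = Css × CL.
Dose = Css × CL × τ / F = 19.2 × 1.060 × 7.32 / 0.96 = 155.2 mg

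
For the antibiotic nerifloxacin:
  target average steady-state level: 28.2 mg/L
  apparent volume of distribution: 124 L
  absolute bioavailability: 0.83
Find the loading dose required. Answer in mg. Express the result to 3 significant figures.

4210 mg

LD = Css × Vd / F = 28.2 × 124 / 0.83 = 4213 mg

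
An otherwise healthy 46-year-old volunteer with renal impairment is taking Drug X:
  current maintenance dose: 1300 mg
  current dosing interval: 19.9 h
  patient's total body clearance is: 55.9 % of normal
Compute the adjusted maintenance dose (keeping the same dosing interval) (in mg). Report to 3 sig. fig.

To keep the same average steady-state level, dosing rate must scale with clearance.
CL ratio = 55.9 / 100 = 0.5590
New dose (same interval) = 1300 × 0.5590 = 726.7 mg

727 mg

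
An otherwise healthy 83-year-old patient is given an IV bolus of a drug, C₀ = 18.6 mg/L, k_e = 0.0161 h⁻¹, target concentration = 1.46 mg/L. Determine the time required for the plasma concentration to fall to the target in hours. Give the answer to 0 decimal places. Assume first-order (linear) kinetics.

158 h

t = ln(C₀ / C) / k = ln(18.60 / 1.46) / 0.01610
  = ln(12.74) / 0.01610 = 2.545 / 0.01610 = 158.1 h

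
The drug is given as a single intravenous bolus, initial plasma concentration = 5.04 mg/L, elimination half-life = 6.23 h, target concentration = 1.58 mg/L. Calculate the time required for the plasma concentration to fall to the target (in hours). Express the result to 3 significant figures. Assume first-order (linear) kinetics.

k = ln2 / t½ = 0.693147 / 6.23 = 0.1113 h⁻¹
t = ln(C₀ / C) / k = ln(5.040 / 1.58) / 0.1113
  = ln(3.190) / 0.1113 = 1.160 / 0.1113 = 10.42 h

10.4 h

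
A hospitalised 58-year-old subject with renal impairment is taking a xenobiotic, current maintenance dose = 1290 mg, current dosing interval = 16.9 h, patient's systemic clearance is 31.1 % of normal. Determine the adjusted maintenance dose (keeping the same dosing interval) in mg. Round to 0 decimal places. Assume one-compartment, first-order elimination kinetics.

401 mg

To keep the same average steady-state level, dosing rate must scale with clearance.
CL ratio = 31.1 / 100 = 0.3110
New dose (same interval) = 1290 × 0.3110 = 401.2 mg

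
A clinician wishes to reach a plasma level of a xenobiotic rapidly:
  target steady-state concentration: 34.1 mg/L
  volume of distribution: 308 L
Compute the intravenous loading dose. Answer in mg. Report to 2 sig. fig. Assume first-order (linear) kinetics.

LD = Css × Vd = 34.1 × 308 = 10500 mg

11000 mg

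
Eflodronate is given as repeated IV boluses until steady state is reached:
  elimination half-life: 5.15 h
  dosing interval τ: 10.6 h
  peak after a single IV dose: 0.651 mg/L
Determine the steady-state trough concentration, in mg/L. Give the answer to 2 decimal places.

0.21 mg/L

k = ln2 / t½ = 0.693147 / 5.15 = 0.1346 h⁻¹
e^(−kτ) = e^(−0.1346 × 10.6) = 0.2401
Accumulation ratio R = 1 / (1 − e^(−kτ)) = 1 / (1 − 0.2401) = 1.316
Steady-state trough = C₀ × R × e^(−kτ) = 0.651 × 1.316 × 0.2401 = 0.2057 mg/L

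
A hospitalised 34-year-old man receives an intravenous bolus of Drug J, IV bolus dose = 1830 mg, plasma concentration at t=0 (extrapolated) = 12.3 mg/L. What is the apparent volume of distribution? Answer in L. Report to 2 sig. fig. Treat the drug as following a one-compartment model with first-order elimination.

Vd = Dose / C₀ = 1830 / 12.3 = 148.8 L

150 L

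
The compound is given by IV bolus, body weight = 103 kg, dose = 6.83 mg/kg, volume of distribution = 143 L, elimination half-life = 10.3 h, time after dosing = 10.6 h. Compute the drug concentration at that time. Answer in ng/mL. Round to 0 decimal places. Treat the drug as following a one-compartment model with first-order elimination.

2411 ng/mL

Total dose = 6.83 × 103 = 703.5 mg
C₀ = Dose / Vd = 703.5 / 143 = 4.920 mg/L
k = ln2 / t½ = 0.693147 / 10.3 = 0.06730 h⁻¹
C = C₀ · e^(−k·t) = 4.920 × e^(−0.06730 × 10.6)
  = 4.920 × 0.4900 = 2.411 mg/L
Convert: 2.411 mg/L × 1000 = 2411 ng/mL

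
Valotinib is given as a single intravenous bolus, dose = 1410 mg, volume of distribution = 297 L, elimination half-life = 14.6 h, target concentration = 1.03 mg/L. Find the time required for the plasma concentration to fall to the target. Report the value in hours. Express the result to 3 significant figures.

C₀ = Dose / Vd = 1410 / 297 = 4.747 mg/L
k = ln2 / t½ = 0.693147 / 14.6 = 0.04748 h⁻¹
t = ln(C₀ / C) / k = ln(4.747 / 1.03) / 0.04748
  = ln(4.609) / 0.04748 = 1.528 / 0.04748 = 32.18 h

32.2 h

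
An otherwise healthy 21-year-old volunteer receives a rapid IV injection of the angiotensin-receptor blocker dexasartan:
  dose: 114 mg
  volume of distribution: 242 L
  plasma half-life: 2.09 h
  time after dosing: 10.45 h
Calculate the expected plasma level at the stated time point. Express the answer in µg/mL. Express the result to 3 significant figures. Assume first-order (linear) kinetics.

C₀ = Dose / Vd = 114.0 / 242 = 0.4711 mg/L
k = ln2 / t½ = 0.693147 / 2.09 = 0.3316 h⁻¹
t / t½ = 10.45 / 2.09 = 5 half-lives
C = C₀ × (1/2)^5 = 0.4711 × 0.03125 = 0.01472 mg/L
(0.01472 mg/L = 0.01472 µg/mL)

0.0147 µg/mL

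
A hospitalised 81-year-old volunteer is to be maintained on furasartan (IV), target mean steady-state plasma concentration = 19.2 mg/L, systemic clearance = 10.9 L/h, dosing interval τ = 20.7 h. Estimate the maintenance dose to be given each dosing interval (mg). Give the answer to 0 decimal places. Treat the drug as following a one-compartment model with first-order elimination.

At steady state, Dose/τ = Css × CL.
Dose = Css × CL × τ = 19.2 × 10.90 × 20.7 = 4332 mg

4332 mg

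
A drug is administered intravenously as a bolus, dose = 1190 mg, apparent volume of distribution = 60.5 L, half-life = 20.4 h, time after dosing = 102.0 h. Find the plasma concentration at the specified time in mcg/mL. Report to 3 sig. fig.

C₀ = Dose / Vd = 1190 / 60.5 = 19.67 mg/L
k = ln2 / t½ = 0.693147 / 20.4 = 0.03398 h⁻¹
t / t½ = 102.0 / 20.4 = 5 half-lives
C = C₀ × (1/2)^5 = 19.67 × 0.03125 = 0.6147 mg/L
(0.6147 mg/L = 0.6147 mcg/mL)

0.615 mcg/mL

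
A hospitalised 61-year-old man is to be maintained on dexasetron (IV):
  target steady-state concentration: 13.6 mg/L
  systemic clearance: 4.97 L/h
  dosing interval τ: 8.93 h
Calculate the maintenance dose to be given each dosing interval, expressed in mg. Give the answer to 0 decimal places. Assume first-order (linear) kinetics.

At steady state, Dose/τ = Css × CL.
Dose = Css × CL × τ = 13.6 × 4.970 × 8.93 = 603.6 mg

604 mg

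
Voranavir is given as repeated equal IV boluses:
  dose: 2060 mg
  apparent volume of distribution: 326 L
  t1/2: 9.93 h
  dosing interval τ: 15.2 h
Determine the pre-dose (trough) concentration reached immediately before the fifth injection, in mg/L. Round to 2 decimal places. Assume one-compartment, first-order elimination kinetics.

3.30 mg/L

C₀ per dose = Dose / Vd = 2060 / 326 = 6.319 mg/L
k = ln2 / t½ = 0.693147 / 9.93 = 0.06980 h⁻¹
Fraction remaining after one interval: r = e^(−kτ) = e^(−0.06980 × 15.2) = 0.3461
Before dose 5, 4 doses have been given (aged 1τ, 2τ, 3τ, 4τ).
C_trough = C₀ × (r + r² + … + r^4) = C₀ × r(1−r^4)/(1−r)
        = 6.319 × 0.3461 × (1 − 0.01435) / (1 − 0.3461) = 3.297 mg/L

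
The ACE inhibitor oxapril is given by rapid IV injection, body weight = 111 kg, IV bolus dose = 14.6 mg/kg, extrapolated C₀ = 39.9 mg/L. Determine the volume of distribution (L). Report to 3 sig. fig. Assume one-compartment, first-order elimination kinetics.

40.6 L

Dose = 14.6 × 111 = 1621 mg
Vd = Dose / C₀ = 1621 / 39.9 = 40.63 L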